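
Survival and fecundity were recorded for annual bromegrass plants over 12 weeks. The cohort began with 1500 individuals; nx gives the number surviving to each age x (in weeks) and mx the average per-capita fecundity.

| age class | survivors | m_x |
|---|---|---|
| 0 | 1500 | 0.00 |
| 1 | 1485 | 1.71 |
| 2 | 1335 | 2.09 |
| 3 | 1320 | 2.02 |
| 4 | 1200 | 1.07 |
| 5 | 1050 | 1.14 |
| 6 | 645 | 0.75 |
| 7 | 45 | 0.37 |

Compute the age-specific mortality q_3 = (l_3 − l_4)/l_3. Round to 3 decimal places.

0.091

lx = nx/n0 = nx/1500: 1, 0.99, 0.89, 0.88, 0.8, 0.7, 0.43, 0.03
q_3 = (l_3 − l_4) / l_3 = (0.88 − 0.8) / 0.88
     = 0.08 / 0.88 = 0.090909… → 0.091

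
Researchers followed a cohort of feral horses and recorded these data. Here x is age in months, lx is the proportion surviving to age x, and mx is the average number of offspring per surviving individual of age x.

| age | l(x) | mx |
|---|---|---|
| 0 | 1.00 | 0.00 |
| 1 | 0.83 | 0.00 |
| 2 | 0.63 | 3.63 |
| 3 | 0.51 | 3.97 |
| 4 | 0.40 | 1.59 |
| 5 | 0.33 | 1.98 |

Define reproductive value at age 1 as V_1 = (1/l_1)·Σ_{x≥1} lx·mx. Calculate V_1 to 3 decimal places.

6.748

lx·mx for x ≥ 1: 0, 2.2869, 2.0247, 0.636, 0.6534 → sum = 5.601
V_1 = 5.601 / l_1 = 5.601 / 0.83 = 6.748193… → 6.748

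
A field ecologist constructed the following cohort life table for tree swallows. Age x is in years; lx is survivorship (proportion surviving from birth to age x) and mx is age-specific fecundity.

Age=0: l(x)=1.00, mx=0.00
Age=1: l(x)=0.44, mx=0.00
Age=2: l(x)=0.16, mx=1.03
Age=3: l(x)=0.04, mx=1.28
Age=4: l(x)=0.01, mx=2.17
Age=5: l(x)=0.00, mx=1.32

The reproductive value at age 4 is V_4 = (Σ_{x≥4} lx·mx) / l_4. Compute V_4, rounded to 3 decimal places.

2.170

lx·mx for x ≥ 4: 0.0217, 0 → sum = 0.0217
V_4 = 0.0217 / l_4 = 0.0217 / 0.01 = 2.17 → 2.170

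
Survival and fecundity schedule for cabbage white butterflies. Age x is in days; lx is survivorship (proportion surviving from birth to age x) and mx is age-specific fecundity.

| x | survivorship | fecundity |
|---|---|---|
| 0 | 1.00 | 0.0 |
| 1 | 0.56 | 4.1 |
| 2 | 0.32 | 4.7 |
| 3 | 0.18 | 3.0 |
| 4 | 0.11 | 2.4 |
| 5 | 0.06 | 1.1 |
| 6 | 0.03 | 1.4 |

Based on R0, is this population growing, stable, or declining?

growing

R0 = Σ lx·mx = 0 + 2.296 + 1.504 + 0.54 + 0.264 + 0.066 + 0.042 = 4.712
R0 > 1, so the population is growing.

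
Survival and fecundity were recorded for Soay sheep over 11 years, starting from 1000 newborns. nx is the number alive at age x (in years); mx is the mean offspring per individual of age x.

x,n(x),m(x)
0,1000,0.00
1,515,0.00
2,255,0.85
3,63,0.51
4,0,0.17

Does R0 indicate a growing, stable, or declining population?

lx = nx/n0 = nx/1000: 1, 0.515, 0.255, 0.063, 0
R0 = Σ lx·mx = 0 + 0 + 0.21675 + 0.03213 + 0 = 0.24888
R0 < 1, so the population is declining.

declining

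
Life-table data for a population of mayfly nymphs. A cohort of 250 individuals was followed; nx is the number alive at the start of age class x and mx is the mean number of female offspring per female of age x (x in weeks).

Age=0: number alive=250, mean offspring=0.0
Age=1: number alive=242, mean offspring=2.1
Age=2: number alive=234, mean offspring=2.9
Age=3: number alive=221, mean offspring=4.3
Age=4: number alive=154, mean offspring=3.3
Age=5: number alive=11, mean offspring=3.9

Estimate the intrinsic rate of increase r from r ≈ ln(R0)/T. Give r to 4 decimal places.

lx = nx/n0 = nx/250: 1, 0.968, 0.936, 0.884, 0.616, 0.044
R0 = Σ lx·mx = 0 + 2.0328 + 2.7144 + 3.8012 + 2.0328 + 0.1716 = 10.7528
Σ x·lx·mx = 27.8544; T = 27.8544/10.7528 = 2.59043…
r ≈ ln(R0)/T = ln(10.7528)/2.59043… = 0.9169… → 0.9169

0.9169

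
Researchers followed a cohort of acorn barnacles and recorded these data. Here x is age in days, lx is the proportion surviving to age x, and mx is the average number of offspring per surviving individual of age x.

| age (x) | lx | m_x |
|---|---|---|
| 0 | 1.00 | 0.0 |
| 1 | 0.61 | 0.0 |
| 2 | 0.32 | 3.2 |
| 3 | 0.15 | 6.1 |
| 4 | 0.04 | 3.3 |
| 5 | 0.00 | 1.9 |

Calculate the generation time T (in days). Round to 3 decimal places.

2.569

lx·mx: 0, 0, 1.024, 0.915, 0.132, 0 → R0 = 2.071
x·lx·mx: 0, 0, 2.048, 2.745, 0.528, 0 → Σ = 5.321
T = 5.321 / 2.071 = 2.56929… → 2.569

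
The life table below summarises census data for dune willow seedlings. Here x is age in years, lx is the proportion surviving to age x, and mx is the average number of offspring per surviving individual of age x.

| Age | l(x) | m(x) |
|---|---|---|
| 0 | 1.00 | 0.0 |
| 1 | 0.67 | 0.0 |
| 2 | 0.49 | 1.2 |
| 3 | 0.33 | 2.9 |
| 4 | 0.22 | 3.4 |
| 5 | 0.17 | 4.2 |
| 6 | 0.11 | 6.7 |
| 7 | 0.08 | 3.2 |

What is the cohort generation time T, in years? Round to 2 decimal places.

4.21

lx·mx: 0, 0, 0.588, 0.957, 0.748, 0.714, 0.737, 0.256 → R0 = 4
x·lx·mx: 0, 0, 1.176, 2.871, 2.992, 3.57, 4.422, 1.792 → Σ = 16.823
T = 16.823 / 4 = 4.20575 → 4.21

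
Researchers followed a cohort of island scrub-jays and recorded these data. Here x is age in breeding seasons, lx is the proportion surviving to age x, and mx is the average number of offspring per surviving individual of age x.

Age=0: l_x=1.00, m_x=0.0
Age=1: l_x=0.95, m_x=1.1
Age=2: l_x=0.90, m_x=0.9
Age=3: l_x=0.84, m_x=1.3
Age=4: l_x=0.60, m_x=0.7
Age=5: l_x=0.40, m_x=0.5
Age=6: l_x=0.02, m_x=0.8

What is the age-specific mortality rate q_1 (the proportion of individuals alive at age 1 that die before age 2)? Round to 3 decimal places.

0.053

q_1 = (l_1 − l_2) / l_1 = (0.95 − 0.9) / 0.95
     = 0.05 / 0.95 = 0.052632… → 0.053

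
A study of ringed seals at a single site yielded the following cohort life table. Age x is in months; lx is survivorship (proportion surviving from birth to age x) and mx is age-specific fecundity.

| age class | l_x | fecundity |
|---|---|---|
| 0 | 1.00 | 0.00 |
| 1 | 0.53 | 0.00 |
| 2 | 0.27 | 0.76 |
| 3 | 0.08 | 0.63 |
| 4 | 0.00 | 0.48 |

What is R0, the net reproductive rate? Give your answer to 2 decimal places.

lx·mx by age: 0, 0, 0.2052, 0.0504, 0
R0 = Σ lx·mx = 0.2556 → 0.26

0.26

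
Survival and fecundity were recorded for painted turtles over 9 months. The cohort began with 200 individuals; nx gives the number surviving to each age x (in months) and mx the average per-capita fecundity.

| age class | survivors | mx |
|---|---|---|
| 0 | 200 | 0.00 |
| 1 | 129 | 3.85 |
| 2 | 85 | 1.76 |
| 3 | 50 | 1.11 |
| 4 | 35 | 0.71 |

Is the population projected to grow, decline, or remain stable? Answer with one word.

lx = nx/n0 = nx/200: 1, 0.645, 0.425, 0.25, 0.175
R0 = Σ lx·mx = 0 + 2.48325 + 0.748 + 0.2775 + 0.12425 = 3.633
R0 > 1, so the population is growing.

growing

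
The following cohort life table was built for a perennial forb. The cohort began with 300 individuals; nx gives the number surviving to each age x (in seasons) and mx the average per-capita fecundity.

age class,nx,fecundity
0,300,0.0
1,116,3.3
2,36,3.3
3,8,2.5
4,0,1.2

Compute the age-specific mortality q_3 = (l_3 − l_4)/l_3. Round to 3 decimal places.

lx = nx/n0 = nx/300: 1, 0.38667…, 0.12, 0.02667…, 0
q_3 = (l_3 − l_4) / l_3 = (0.026667… − 0) / 0.026667…
     = 0.026667… / 0.026667… = 1 → 1.000

1.000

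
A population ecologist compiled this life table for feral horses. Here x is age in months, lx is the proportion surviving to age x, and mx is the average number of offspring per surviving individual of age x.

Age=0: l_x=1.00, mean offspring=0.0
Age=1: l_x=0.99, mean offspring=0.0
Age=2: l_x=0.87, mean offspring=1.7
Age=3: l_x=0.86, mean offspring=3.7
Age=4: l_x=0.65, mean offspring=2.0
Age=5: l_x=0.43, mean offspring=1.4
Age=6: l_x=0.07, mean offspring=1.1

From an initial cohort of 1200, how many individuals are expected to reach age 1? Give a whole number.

1188

Expected survivors = N0 · l_1 = 1200 × 0.99 = 1188 → 1188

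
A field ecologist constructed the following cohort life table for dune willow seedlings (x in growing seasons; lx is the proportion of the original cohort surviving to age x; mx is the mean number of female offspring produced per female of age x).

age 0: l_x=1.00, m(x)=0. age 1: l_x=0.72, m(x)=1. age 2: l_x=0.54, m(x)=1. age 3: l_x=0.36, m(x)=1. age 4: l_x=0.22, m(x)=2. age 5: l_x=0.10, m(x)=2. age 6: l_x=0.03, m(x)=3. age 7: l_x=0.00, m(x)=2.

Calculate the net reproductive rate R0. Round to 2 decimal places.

2.35

lx·mx by age: 0, 0.72, 0.54, 0.36, 0.44, 0.2, 0.09, 0
R0 = Σ lx·mx = 2.35 → 2.35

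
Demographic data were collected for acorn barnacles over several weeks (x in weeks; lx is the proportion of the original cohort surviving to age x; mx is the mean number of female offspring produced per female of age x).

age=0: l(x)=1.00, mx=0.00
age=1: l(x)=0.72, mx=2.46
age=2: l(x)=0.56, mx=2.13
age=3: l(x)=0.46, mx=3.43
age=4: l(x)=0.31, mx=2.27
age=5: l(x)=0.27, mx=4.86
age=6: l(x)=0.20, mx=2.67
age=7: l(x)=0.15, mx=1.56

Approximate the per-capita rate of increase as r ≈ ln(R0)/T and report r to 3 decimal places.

0.631

R0 = Σ lx·mx = 0 + 1.7712 + 1.1928 + 1.5778 + 0.7037 + 1.3122 + 0.534 + 0.234 = 7.3257
Σ x·lx·mx = 23.108; T = 23.108/7.3257 = 3.15437…
r ≈ ln(R0)/T = ln(7.3257)/3.15437… = 0.63131… → 0.631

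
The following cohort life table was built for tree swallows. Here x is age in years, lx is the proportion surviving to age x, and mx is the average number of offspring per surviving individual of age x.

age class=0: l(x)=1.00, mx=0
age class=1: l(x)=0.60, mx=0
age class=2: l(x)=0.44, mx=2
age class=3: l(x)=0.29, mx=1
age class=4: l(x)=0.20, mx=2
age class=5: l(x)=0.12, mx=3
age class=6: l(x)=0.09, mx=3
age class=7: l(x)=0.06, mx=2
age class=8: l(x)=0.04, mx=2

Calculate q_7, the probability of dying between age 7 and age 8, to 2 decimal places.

q_7 = (l_7 − l_8) / l_7 = (0.06 − 0.04) / 0.06
     = 0.02 / 0.06 = 0.333333… → 0.33

0.33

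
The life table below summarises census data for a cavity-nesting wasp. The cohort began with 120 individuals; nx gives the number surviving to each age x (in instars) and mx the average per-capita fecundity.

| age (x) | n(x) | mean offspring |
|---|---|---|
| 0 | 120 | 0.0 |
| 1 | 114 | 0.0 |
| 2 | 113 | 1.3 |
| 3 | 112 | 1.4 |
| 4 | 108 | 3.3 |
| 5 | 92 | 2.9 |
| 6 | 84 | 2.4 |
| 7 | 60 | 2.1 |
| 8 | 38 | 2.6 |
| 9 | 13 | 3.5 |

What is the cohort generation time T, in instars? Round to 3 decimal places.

4.872

lx = nx/n0 = nx/120: 1, 0.95, 0.94167…, 0.93333…, 0.9, 0.76667…, 0.7, 0.5, 0.31667…, 0.10833…
lx·mx: 0, 0, 1.224167…, 1.306667…, 2.97, 2.223333…, 1.68, 1.05, 0.823333…, 0.379167… → R0 = 11.656667…
x·lx·mx: 0, 0, 2.448333…, 3.92…, 11.88, 11.116667…, 10.08, 7.35, 6.586667…, 3.4125… → Σ = 56.794167…
T = 56.794167… / 11.656667… = 4.872248… → 4.872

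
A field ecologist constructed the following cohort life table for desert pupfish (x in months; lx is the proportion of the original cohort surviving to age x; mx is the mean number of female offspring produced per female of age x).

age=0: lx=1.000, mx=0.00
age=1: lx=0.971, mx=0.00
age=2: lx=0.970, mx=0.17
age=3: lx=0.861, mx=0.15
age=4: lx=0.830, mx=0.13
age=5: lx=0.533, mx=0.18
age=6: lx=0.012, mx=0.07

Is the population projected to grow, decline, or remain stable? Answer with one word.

declining

R0 = Σ lx·mx = 0 + 0 + 0.1649 + 0.12915 + 0.1079 + 0.09594 + 0.00084 = 0.49873
R0 < 1, so the population is declining.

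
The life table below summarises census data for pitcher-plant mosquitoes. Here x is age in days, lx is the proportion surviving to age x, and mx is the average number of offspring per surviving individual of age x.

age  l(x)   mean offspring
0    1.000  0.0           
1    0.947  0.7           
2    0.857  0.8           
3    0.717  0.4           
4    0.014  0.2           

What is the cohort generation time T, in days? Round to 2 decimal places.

lx·mx: 0, 0.6629, 0.6856, 0.2868, 0.0028 → R0 = 1.6381
x·lx·mx: 0, 0.6629, 1.3712, 0.8604, 0.0112 → Σ = 2.9057
T = 2.9057 / 1.6381 = 1.773823… → 1.77

1.77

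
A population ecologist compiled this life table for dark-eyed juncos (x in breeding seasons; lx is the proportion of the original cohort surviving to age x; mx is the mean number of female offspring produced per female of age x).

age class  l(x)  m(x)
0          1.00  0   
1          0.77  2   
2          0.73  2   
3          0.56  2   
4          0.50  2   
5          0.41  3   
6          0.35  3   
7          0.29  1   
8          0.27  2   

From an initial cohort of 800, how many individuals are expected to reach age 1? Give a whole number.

Expected survivors = N0 · l_1 = 800 × 0.77 = 616 → 616

616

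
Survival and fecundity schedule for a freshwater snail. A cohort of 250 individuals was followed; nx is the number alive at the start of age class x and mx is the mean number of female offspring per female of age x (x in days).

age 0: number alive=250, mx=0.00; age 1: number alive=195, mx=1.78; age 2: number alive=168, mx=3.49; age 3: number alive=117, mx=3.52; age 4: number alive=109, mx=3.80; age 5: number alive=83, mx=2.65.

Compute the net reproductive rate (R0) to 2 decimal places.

lx = nx/n0 = nx/250: 1, 0.78, 0.672, 0.468, 0.436, 0.332
lx·mx by age: 0, 1.3884, 2.34528, 1.64736, 1.6568, 0.8798
R0 = Σ lx·mx = 7.91764 → 7.92

7.92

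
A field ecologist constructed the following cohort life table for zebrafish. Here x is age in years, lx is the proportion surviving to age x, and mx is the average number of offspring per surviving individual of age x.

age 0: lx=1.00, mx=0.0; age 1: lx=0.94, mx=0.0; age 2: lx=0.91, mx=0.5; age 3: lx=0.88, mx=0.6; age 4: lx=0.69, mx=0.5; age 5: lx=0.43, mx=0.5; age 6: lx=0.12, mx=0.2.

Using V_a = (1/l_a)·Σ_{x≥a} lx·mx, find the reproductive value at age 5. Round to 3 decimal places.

lx·mx for x ≥ 5: 0.215, 0.024 → sum = 0.239
V_5 = 0.239 / l_5 = 0.239 / 0.43 = 0.555814… → 0.556

0.556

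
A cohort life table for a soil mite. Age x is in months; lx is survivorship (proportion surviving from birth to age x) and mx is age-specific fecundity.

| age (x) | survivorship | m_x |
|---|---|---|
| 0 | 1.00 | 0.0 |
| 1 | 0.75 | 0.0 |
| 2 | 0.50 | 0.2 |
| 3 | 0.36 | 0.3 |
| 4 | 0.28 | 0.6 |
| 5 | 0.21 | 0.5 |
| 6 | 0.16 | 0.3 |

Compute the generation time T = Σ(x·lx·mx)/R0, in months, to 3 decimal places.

3.798

lx·mx: 0, 0, 0.1, 0.108, 0.168, 0.105, 0.048 → R0 = 0.529
x·lx·mx: 0, 0, 0.2, 0.324, 0.672, 0.525, 0.288 → Σ = 2.009
T = 2.009 / 0.529 = 3.797732… → 3.798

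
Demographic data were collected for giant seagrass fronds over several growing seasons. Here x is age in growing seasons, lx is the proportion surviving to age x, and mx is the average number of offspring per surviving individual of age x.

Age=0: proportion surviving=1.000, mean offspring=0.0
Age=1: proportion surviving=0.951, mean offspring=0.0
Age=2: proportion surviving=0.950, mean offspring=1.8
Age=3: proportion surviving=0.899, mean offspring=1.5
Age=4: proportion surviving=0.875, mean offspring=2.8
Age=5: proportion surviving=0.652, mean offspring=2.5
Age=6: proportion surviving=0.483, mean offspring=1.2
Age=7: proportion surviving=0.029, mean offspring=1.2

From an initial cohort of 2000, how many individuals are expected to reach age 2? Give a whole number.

Expected survivors = N0 · l_2 = 2000 × 0.950 = 1900 → 1900

1900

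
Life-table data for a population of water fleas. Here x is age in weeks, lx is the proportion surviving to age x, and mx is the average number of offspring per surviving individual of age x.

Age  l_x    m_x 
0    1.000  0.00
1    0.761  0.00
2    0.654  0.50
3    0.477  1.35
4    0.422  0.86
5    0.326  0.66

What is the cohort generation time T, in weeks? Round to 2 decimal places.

3.30

lx·mx: 0, 0, 0.327, 0.64395, 0.36292, 0.21516 → R0 = 1.54903
x·lx·mx: 0, 0, 0.654, 1.93185, 1.45168, 1.0758 → Σ = 5.11333
T = 5.11333 / 1.54903 = 3.300988… → 3.30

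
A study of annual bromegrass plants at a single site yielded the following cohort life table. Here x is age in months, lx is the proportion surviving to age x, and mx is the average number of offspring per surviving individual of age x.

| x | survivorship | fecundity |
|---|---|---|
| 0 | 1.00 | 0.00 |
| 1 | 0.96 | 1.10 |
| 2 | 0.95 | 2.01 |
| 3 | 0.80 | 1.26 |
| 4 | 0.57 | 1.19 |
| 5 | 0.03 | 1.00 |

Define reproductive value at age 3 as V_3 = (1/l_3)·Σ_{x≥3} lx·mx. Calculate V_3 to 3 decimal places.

2.145

lx·mx for x ≥ 3: 1.008, 0.6783, 0.03 → sum = 1.7163
V_3 = 1.7163 / l_3 = 1.7163 / 0.8 = 2.145375 → 2.145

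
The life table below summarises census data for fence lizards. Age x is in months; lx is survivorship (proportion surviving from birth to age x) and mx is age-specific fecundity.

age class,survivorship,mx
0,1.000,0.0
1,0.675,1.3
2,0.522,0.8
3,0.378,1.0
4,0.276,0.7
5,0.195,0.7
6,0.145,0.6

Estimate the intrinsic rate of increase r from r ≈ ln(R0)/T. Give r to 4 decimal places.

R0 = Σ lx·mx = 0 + 0.8775 + 0.4176 + 0.378 + 0.1932 + 0.1365 + 0.087 = 2.0898
Σ x·lx·mx = 4.824; T = 4.824/2.0898 = 2.30835…
r ≈ ln(R0)/T = ln(2.0898)/2.30835… = 0.319305… → 0.3193

0.3193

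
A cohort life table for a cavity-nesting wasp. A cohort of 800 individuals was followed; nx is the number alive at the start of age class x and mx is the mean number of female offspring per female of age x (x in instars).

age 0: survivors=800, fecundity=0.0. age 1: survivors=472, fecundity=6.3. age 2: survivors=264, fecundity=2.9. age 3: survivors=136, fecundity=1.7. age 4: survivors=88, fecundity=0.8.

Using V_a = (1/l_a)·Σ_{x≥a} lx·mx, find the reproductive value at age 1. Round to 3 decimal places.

8.561

lx = nx/n0 = nx/800: 1, 0.59, 0.33, 0.17, 0.11
lx·mx for x ≥ 1: 3.717, 0.957, 0.289, 0.088 → sum = 5.051
V_1 = 5.051 / l_1 = 5.051 / 0.59 = 8.561017… → 8.561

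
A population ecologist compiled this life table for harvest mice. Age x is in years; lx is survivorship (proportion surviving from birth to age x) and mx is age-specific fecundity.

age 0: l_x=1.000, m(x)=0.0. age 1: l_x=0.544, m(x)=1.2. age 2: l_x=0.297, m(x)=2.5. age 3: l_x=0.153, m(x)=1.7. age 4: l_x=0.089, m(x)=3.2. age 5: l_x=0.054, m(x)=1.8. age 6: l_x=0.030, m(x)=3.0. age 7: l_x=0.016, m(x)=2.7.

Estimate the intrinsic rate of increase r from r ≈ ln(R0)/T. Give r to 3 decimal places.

0.312

R0 = Σ lx·mx = 0 + 0.6528 + 0.7425 + 0.2601 + 0.2848 + 0.0972 + 0.09 + 0.0432 = 2.1706
Σ x·lx·mx = 5.3857; T = 5.3857/2.1706 = 2.4812…
r ≈ ln(R0)/T = ln(2.1706)/2.4812… = 0.31235… → 0.312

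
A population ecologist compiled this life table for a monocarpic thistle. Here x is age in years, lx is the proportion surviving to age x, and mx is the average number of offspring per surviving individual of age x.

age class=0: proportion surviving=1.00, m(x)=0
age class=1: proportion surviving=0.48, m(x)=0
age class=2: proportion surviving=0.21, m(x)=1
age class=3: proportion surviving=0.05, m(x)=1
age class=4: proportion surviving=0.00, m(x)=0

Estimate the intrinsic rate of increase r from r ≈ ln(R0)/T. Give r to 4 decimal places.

R0 = Σ lx·mx = 0 + 0 + 0.21 + 0.05 + 0 = 0.26
Σ x·lx·mx = 0.57; T = 0.57/0.26 = 2.19231…
r ≈ ln(R0)/T = ln(0.26)/2.19231… = -0.614455… → -0.6145

-0.6145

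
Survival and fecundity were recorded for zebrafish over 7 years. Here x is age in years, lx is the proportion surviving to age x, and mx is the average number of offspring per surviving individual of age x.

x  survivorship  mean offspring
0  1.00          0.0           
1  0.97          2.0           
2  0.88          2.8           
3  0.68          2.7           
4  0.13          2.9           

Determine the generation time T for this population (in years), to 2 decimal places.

lx·mx: 0, 1.94, 2.464, 1.836, 0.377 → R0 = 6.617
x·lx·mx: 0, 1.94, 4.928, 5.508, 1.508 → Σ = 13.884
T = 13.884 / 6.617 = 2.098232… → 2.10

2.10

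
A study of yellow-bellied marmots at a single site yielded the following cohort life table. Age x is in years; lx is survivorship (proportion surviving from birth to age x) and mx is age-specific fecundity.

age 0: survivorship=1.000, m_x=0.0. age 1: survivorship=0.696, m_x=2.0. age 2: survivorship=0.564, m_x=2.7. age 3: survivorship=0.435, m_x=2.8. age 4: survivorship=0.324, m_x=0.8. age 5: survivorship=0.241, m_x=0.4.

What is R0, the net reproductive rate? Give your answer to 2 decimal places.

4.49

lx·mx by age: 0, 1.392, 1.5228, 1.218, 0.2592, 0.0964
R0 = Σ lx·mx = 4.4884 → 4.49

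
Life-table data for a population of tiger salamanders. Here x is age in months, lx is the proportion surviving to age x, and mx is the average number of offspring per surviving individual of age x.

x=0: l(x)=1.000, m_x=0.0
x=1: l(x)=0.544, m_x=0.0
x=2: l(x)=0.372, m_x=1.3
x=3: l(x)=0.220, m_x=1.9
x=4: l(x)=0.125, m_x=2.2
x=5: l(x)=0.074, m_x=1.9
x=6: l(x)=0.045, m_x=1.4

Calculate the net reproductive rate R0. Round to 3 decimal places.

1.380

lx·mx by age: 0, 0, 0.4836, 0.418, 0.275, 0.1406, 0.063
R0 = Σ lx·mx = 1.3802 → 1.380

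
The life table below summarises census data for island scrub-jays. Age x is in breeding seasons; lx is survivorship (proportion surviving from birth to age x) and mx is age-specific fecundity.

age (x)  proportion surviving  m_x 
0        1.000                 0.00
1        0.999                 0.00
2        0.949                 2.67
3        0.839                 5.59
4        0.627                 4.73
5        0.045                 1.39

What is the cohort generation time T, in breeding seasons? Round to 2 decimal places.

3.05

lx·mx: 0, 0, 2.53383, 4.69001, 2.96571, 0.06255 → R0 = 10.2521
x·lx·mx: 0, 0, 5.06766, 14.07003, 11.86284, 0.31275 → Σ = 31.31328
T = 31.31328 / 10.2521 = 3.054328… → 3.05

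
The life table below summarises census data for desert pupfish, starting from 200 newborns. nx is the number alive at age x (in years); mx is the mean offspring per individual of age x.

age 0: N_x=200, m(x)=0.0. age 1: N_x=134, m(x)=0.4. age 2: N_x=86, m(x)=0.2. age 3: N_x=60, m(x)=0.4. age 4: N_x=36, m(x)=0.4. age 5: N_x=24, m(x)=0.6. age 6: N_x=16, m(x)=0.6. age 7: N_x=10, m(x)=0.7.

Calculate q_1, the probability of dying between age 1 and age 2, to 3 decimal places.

0.358

lx = nx/n0 = nx/200: 1, 0.67, 0.43, 0.3, 0.18, 0.12, 0.08, 0.05
q_1 = (l_1 − l_2) / l_1 = (0.67 − 0.43) / 0.67
     = 0.24 / 0.67 = 0.358209… → 0.358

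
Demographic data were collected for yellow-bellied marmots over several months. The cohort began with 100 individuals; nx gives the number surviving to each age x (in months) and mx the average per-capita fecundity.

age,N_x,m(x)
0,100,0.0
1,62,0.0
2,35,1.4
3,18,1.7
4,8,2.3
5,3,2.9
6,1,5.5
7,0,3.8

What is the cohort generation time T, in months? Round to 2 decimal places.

lx = nx/n0 = nx/100: 1, 0.62, 0.35, 0.18, 0.08, 0.03, 0.01, 0
lx·mx: 0, 0, 0.49, 0.306, 0.184, 0.087, 0.055, 0 → R0 = 1.122
x·lx·mx: 0, 0, 0.98, 0.918, 0.736, 0.435, 0.33, 0 → Σ = 3.399
T = 3.399 / 1.122 = 3.029412… → 3.03

3.03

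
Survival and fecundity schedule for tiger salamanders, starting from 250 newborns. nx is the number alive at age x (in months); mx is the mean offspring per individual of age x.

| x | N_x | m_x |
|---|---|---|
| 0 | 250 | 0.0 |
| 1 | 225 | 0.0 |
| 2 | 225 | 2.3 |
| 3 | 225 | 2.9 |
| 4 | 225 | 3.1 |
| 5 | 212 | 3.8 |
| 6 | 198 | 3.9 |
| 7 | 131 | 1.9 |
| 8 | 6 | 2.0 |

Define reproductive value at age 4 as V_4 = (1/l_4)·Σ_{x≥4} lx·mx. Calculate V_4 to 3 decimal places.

lx = nx/n0 = nx/250: 1, 0.9, 0.9, 0.9, 0.9, 0.848, 0.792, 0.524, 0.024
lx·mx for x ≥ 4: 2.79, 3.2224, 3.0888, 0.9956, 0.048 → sum = 10.1448
V_4 = 10.1448 / l_4 = 10.1448 / 0.9 = 11.272 → 11.272

11.272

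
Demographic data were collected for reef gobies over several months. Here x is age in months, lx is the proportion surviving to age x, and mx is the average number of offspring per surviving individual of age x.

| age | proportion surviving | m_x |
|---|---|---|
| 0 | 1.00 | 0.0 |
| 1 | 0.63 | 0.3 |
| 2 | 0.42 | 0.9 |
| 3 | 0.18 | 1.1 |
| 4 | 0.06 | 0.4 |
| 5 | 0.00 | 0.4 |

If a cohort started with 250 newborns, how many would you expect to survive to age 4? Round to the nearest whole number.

Expected survivors = N0 · l_4 = 250 × 0.06 = 15 → 15

15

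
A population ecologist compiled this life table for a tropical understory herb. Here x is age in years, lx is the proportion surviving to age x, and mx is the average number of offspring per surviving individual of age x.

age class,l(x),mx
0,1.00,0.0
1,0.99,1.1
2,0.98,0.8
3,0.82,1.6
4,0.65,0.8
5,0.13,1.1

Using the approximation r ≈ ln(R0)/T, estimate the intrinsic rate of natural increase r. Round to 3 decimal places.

R0 = Σ lx·mx = 0 + 1.089 + 0.784 + 1.312 + 0.52 + 0.143 = 3.848
Σ x·lx·mx = 9.388; T = 9.388/3.848 = 2.43971…
r ≈ ln(R0)/T = ln(3.848)/2.43971… = 0.55234… → 0.552

0.552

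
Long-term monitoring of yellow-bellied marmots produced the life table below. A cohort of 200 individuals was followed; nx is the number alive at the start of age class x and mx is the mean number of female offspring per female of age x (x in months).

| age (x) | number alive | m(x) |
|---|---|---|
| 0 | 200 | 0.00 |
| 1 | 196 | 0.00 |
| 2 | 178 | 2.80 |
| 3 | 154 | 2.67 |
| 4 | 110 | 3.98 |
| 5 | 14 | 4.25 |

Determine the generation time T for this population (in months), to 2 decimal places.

3.04

lx = nx/n0 = nx/200: 1, 0.98, 0.89, 0.77, 0.55, 0.07
lx·mx: 0, 0, 2.492, 2.0559, 2.189, 0.2975 → R0 = 7.0344
x·lx·mx: 0, 0, 4.984, 6.1677, 8.756, 1.4875 → Σ = 21.3952
T = 21.3952 / 7.0344 = 3.04151… → 3.04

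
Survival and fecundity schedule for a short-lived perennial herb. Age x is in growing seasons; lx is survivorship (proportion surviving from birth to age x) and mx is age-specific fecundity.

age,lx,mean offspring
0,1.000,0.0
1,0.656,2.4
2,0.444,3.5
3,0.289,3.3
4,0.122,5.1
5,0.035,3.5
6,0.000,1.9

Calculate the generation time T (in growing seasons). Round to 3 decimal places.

lx·mx: 0, 1.5744, 1.554, 0.9537, 0.6222, 0.1225, 0 → R0 = 4.8268
x·lx·mx: 0, 1.5744, 3.108, 2.8611, 2.4888, 0.6125, 0 → Σ = 10.6448
T = 10.6448 / 4.8268 = 2.205353… → 2.205

2.205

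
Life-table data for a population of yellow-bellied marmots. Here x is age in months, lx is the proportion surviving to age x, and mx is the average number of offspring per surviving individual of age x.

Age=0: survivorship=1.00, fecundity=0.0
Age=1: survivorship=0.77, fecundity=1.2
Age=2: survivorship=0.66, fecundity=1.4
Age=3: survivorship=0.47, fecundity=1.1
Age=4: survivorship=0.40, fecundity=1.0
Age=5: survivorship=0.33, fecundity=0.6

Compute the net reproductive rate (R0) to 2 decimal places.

2.96

lx·mx by age: 0, 0.924, 0.924, 0.517, 0.4, 0.198
R0 = Σ lx·mx = 2.963 → 2.96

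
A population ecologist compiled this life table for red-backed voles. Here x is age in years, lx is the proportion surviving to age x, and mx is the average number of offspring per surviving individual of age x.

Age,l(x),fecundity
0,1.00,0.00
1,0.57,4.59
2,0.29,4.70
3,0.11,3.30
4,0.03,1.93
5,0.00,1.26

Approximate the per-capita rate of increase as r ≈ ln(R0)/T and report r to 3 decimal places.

R0 = Σ lx·mx = 0 + 2.6163 + 1.363 + 0.363 + 0.0579 + 0 = 4.4002
Σ x·lx·mx = 6.6629; T = 6.6629/4.4002 = 1.51423…
r ≈ ln(R0)/T = ln(4.4002)/1.51423… = 0.97849… → 0.978

0.978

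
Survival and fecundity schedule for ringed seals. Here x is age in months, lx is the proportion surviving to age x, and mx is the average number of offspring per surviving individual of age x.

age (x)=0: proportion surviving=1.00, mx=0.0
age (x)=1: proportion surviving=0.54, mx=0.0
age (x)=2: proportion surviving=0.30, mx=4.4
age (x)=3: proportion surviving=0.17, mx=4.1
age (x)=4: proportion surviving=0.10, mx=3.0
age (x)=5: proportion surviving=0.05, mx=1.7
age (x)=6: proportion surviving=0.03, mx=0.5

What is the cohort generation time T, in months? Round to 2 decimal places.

2.67

lx·mx: 0, 0, 1.32, 0.697, 0.3, 0.085, 0.015 → R0 = 2.417
x·lx·mx: 0, 0, 2.64, 2.091, 1.2, 0.425, 0.09 → Σ = 6.446
T = 6.446 / 2.417 = 2.666942… → 2.67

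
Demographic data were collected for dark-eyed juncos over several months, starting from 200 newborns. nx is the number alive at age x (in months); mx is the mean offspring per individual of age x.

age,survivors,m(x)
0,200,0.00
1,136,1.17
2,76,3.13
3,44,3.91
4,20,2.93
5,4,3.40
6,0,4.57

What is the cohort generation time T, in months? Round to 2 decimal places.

2.27

lx = nx/n0 = nx/200: 1, 0.68, 0.38, 0.22, 0.1, 0.02, 0
lx·mx: 0, 0.7956, 1.1894, 0.8602, 0.293, 0.068, 0 → R0 = 3.2062
x·lx·mx: 0, 0.7956, 2.3788, 2.5806, 1.172, 0.34, 0 → Σ = 7.267
T = 7.267 / 3.2062 = 2.266546… → 2.27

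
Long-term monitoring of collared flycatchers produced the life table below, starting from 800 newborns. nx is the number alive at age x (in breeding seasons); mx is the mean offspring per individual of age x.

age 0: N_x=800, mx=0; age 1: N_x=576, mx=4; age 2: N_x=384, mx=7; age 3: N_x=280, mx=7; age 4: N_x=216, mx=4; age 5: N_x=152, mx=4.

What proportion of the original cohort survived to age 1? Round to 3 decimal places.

0.720

l_1 = n_1/n_0 = 576/800 = 0.72 → 0.720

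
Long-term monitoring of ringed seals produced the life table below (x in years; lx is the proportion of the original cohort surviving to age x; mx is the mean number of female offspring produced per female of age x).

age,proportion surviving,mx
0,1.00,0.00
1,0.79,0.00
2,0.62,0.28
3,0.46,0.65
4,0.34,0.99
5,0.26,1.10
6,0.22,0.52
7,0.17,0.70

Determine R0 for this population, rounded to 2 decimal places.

lx·mx by age: 0, 0, 0.1736, 0.299, 0.3366, 0.286, 0.1144, 0.119
R0 = Σ lx·mx = 1.3286 → 1.33

1.33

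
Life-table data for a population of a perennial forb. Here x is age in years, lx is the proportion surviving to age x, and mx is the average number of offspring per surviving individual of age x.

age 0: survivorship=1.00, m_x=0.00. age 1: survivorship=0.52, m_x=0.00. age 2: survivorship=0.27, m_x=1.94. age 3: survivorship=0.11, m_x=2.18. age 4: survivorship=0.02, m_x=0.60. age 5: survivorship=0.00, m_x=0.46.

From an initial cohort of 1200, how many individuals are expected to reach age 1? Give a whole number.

Expected survivors = N0 · l_1 = 1200 × 0.52 = 624 → 624

624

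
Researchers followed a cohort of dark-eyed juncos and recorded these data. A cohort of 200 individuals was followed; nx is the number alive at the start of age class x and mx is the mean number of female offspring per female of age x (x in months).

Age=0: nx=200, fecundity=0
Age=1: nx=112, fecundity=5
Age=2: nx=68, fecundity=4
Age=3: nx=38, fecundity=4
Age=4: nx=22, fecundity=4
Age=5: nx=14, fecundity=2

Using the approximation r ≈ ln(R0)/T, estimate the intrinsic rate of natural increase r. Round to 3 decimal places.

0.914

lx = nx/n0 = nx/200: 1, 0.56, 0.34, 0.19, 0.11, 0.07
R0 = Σ lx·mx = 0 + 2.8 + 1.36 + 0.76 + 0.44 + 0.14 = 5.5
Σ x·lx·mx = 10.26; T = 10.26/5.5 = 1.86545…
r ≈ ln(R0)/T = ln(5.5)/1.86545… = 0.91385… → 0.914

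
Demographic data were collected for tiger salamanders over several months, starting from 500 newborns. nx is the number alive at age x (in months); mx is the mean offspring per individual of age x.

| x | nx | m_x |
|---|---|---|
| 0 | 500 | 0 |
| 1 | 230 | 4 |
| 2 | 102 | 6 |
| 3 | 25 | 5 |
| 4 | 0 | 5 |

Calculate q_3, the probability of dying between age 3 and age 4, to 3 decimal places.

1.000

lx = nx/n0 = nx/500: 1, 0.46, 0.204, 0.05, 0
q_3 = (l_3 − l_4) / l_3 = (0.05 − 0) / 0.05
     = 0.05 / 0.05 = 1 → 1.000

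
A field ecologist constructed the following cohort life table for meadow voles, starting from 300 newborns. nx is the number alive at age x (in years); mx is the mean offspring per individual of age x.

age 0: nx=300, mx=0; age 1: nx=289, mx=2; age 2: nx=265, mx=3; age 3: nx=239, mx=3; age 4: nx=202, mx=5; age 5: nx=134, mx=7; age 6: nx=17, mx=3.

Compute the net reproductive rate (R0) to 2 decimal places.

lx = nx/n0 = nx/300: 1, 0.96333…, 0.88333…, 0.79667…, 0.67333…, 0.44667…, 0.05667…
lx·mx by age: 0, 1.926667…, 2.65…, 2.39…, 3.366667…, 3.126667…, 0.17…
R0 = Σ lx·mx = 13.63… → 13.63

13.63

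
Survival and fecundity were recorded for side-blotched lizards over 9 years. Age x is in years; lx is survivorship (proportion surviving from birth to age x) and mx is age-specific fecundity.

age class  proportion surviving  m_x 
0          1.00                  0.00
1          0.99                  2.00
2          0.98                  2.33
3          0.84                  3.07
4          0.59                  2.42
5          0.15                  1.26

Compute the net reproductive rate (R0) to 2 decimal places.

8.46

lx·mx by age: 0, 1.98, 2.2834, 2.5788, 1.4278, 0.189
R0 = Σ lx·mx = 8.459 → 8.46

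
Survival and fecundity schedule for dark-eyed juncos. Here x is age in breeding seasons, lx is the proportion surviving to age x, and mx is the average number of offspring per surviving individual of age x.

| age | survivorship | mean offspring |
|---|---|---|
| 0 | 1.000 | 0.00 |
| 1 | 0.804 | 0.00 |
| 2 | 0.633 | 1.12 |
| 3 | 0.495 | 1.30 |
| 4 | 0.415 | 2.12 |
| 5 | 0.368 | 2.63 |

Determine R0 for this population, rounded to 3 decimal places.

lx·mx by age: 0, 0, 0.70896, 0.6435, 0.8798, 0.96784
R0 = Σ lx·mx = 3.2001 → 3.200

3.200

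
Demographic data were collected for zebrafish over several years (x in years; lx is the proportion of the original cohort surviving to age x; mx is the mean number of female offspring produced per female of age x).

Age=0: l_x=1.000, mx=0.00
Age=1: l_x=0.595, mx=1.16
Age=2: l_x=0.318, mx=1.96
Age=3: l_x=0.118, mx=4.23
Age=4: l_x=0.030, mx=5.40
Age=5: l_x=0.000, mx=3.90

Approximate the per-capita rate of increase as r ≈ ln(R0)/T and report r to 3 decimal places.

0.329

R0 = Σ lx·mx = 0 + 0.6902 + 0.62328 + 0.49914 + 0.162 + 0 = 1.97462
Σ x·lx·mx = 4.08218; T = 4.08218/1.97462 = 2.06732…
r ≈ ln(R0)/T = ln(1.97462)/2.06732… = 0.32911… → 0.329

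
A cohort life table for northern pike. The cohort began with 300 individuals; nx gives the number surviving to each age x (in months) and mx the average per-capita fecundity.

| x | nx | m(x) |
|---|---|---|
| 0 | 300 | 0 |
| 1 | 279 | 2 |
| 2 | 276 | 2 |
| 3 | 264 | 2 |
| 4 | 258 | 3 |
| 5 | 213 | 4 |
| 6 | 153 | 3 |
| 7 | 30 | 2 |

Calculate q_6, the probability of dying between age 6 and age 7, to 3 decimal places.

lx = nx/n0 = nx/300: 1, 0.93, 0.92, 0.88, 0.86, 0.71, 0.51, 0.1
q_6 = (l_6 − l_7) / l_6 = (0.51 − 0.1) / 0.51
     = 0.41 / 0.51 = 0.803922… → 0.804

0.804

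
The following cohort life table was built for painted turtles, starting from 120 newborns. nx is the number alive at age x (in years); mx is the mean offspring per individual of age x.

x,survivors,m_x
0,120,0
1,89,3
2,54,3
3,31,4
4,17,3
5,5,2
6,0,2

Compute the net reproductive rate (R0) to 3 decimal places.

5.117

lx = nx/n0 = nx/120: 1, 0.74167…, 0.45, 0.25833…, 0.14167…, 0.04167…, 0
lx·mx by age: 0, 2.225…, 1.35, 1.033333…, 0.425…, 0.083333…, 0
R0 = Σ lx·mx = 5.116667… → 5.117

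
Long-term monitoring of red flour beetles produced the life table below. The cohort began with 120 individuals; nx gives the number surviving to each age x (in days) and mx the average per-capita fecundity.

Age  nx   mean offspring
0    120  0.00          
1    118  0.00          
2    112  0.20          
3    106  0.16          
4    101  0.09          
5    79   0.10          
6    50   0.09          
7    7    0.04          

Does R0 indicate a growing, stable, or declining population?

declining

lx = nx/n0 = nx/120: 1, 0.98333…, 0.93333…, 0.88333…, 0.84167…, 0.65833…, 0.41667…, 0.05833…
R0 = Σ lx·mx = 0 + 0 + 0.186667… + 0.141333… + 0.07575… + 0.065833… + 0.0375… + 0.002333… = 0.509417…
R0 < 1, so the population is declining.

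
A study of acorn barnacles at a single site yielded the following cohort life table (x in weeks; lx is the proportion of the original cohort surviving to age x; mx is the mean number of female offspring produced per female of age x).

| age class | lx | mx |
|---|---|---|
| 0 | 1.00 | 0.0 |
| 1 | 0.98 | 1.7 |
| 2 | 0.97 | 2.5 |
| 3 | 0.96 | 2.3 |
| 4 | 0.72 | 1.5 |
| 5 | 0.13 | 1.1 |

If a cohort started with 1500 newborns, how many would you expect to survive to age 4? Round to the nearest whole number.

1080

Expected survivors = N0 · l_4 = 1500 × 0.72 = 1080 → 1080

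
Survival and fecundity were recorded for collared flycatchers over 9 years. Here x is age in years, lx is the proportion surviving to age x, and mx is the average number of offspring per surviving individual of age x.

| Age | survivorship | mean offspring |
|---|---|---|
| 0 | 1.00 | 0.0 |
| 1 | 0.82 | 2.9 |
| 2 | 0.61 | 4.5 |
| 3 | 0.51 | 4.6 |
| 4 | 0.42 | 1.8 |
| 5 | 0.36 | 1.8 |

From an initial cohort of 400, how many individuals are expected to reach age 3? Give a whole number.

204

Expected survivors = N0 · l_3 = 400 × 0.51 = 204 → 204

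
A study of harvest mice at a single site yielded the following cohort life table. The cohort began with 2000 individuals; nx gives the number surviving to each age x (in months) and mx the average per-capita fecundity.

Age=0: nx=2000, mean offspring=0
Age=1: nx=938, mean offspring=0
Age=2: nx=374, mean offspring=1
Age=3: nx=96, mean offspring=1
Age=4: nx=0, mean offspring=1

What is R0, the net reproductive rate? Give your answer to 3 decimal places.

0.235

lx = nx/n0 = nx/2000: 1, 0.469, 0.187, 0.048, 0
lx·mx by age: 0, 0, 0.187, 0.048, 0
R0 = Σ lx·mx = 0.235 → 0.235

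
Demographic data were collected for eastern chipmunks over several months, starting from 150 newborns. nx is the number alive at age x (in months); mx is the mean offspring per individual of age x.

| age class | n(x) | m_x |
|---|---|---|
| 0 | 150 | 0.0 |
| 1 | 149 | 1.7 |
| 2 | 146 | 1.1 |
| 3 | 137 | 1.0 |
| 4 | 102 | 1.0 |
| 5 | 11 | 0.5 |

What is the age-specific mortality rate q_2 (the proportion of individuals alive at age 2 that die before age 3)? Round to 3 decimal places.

0.062

lx = nx/n0 = nx/150: 1, 0.99333…, 0.97333…, 0.91333…, 0.68, 0.07333…
q_2 = (l_2 − l_3) / l_2 = (0.973333… − 0.913333…) / 0.973333…
     = 0.06… / 0.973333… = 0.061644… → 0.062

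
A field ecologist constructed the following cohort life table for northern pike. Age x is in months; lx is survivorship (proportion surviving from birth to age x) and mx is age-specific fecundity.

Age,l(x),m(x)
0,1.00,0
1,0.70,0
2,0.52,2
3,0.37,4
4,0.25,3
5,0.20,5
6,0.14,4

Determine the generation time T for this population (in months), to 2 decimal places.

3.70

lx·mx: 0, 0, 1.04, 1.48, 0.75, 1, 0.56 → R0 = 4.83
x·lx·mx: 0, 0, 2.08, 4.44, 3, 5, 3.36 → Σ = 17.88
T = 17.88 / 4.83 = 3.701863… → 3.70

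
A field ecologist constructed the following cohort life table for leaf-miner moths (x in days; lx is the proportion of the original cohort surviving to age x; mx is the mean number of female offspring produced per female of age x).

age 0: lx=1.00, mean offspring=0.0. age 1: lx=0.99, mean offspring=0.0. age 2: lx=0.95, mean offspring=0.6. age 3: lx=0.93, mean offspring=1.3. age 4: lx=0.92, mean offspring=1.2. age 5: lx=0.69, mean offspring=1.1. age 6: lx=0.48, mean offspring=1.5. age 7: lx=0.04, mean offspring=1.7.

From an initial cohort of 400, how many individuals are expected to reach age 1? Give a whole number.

396

Expected survivors = N0 · l_1 = 400 × 0.99 = 396 → 396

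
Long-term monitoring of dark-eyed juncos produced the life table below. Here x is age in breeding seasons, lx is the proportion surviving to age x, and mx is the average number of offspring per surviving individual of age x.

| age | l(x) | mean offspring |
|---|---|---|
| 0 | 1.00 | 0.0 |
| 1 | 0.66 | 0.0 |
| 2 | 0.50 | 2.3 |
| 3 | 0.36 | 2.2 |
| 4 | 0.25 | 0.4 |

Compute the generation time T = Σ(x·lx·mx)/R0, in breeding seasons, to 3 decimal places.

2.486

lx·mx: 0, 0, 1.15, 0.792, 0.1 → R0 = 2.042
x·lx·mx: 0, 0, 2.3, 2.376, 0.4 → Σ = 5.076
T = 5.076 / 2.042 = 2.485798… → 2.486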